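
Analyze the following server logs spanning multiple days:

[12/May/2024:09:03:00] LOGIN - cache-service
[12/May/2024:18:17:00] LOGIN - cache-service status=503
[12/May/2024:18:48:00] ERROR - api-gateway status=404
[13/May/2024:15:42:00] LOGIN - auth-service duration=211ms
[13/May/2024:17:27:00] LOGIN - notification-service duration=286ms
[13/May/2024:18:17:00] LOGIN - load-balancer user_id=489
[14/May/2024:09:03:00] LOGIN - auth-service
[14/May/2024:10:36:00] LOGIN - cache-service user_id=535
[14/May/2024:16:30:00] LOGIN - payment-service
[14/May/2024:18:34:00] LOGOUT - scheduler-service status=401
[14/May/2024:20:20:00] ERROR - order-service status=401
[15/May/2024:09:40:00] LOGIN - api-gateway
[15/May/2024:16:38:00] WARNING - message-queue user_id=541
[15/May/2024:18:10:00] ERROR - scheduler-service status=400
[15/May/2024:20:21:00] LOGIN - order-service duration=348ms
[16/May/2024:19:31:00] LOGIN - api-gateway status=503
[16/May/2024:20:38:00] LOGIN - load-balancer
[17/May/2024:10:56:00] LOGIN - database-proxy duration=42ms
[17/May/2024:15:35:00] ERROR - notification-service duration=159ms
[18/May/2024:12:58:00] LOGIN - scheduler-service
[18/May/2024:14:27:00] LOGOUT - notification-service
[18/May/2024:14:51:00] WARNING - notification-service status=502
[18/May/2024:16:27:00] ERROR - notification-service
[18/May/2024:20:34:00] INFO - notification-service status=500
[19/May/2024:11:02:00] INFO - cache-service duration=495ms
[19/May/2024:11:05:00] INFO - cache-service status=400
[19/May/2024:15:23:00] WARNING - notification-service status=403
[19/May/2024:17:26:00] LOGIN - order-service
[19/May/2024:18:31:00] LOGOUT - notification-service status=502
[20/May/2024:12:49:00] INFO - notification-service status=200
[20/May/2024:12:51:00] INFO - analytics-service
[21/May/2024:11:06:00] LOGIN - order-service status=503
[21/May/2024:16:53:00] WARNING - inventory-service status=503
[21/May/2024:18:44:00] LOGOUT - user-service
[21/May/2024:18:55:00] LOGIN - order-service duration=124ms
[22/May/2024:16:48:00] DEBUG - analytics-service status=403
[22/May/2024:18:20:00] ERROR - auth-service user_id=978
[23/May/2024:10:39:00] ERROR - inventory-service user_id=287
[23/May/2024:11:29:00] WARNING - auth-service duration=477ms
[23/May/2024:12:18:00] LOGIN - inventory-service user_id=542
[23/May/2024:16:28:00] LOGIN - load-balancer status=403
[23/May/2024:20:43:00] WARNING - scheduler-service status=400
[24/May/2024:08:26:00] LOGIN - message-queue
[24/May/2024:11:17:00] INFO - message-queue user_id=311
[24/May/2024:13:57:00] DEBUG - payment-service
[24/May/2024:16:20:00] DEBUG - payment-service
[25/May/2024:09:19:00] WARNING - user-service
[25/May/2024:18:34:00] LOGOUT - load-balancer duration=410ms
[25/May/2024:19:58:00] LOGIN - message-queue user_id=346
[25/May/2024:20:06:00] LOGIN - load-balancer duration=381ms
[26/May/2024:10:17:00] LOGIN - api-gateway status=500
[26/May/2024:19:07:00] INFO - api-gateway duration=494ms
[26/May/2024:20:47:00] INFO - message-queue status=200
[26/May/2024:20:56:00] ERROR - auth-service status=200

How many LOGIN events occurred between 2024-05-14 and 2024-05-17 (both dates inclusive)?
8

To filter by date range:

1. Date range: 2024-05-14 through 2024-05-17, both dates inclusive
2. Filter for LOGIN events whose date falls in this range
3. Count matching events: 8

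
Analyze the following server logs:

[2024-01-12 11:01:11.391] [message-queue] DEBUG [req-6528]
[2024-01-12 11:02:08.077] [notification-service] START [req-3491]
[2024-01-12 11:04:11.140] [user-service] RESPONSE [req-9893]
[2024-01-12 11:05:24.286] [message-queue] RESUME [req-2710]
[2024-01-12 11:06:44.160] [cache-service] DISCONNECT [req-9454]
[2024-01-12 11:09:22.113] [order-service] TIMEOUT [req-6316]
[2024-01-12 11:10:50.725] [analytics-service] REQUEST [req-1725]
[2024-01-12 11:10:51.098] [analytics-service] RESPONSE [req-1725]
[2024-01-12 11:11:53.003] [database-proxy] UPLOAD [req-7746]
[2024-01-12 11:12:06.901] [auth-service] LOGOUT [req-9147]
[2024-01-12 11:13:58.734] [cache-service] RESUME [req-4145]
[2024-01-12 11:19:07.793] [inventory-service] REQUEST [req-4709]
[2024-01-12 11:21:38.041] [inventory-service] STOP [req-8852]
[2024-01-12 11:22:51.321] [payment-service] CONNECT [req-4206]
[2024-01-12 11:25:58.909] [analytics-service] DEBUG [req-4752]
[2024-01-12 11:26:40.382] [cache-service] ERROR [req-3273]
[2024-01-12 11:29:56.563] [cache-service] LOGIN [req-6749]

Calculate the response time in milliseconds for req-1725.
373

To calculate latency:

1. Find REQUEST with id req-1725: 2024-01-12 11:10:50.725
2. Find RESPONSE with id req-1725: 2024-01-12 11:10:51.098
3. Latency: 2024-01-12 11:10:51.098 - 2024-01-12 11:10:50.725 = 373ms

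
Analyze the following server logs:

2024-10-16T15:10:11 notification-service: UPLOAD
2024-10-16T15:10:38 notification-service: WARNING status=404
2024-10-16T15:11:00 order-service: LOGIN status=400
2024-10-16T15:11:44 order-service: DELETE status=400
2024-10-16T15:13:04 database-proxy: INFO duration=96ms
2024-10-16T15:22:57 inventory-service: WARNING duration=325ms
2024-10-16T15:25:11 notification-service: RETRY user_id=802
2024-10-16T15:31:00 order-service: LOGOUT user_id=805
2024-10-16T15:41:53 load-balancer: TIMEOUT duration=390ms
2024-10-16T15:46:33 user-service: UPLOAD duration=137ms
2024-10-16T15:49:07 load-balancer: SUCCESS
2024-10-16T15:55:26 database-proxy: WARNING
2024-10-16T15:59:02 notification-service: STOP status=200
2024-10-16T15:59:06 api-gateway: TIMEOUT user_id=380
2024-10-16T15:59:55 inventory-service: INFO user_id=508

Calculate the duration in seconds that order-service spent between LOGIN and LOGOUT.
1200

To calculate state duration:

1. Find LOGIN event for order-service: 2024-10-16T15:11:00
2. Find LOGOUT event for order-service: 2024-10-16T15:31:00
3. Calculate duration: 2024-10-16T15:31:00 - 2024-10-16T15:11:00 = 1200 seconds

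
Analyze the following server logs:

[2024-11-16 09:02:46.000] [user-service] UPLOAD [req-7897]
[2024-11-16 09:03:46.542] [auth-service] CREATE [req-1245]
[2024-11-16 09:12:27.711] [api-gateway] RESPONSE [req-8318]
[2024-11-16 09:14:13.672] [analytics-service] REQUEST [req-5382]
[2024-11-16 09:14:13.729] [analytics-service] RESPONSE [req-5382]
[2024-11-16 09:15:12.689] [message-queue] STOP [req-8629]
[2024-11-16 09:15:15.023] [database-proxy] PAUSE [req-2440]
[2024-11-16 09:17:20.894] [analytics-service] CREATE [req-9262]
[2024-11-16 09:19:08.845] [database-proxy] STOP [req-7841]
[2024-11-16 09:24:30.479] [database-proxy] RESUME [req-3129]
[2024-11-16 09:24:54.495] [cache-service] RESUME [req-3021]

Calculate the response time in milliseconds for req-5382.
57

To calculate latency:

1. Find REQUEST with id req-5382: 2024-11-16 09:14:13.672
2. Find RESPONSE with id req-5382: 2024-11-16 09:14:13.729
3. Latency: 2024-11-16 09:14:13.729 - 2024-11-16 09:14:13.672 = 57ms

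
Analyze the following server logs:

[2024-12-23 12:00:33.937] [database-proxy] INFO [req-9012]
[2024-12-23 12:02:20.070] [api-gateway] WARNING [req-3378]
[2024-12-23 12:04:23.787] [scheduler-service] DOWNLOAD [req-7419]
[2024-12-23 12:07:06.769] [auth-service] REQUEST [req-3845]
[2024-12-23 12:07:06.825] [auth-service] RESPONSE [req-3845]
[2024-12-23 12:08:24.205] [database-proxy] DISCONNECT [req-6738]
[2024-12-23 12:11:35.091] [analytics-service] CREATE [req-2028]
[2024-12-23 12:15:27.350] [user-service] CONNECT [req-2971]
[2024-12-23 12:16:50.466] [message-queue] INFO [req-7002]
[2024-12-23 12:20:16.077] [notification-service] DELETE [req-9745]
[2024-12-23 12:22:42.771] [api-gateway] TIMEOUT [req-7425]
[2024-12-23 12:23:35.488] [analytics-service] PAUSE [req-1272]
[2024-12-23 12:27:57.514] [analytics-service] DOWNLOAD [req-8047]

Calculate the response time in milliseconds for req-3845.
56

To calculate latency:

1. Find REQUEST with id req-3845: 2024-12-23 12:07:06.769
2. Find RESPONSE with id req-3845: 2024-12-23 12:07:06.825
3. Latency: 2024-12-23 12:07:06.825 - 2024-12-23 12:07:06.769 = 56ms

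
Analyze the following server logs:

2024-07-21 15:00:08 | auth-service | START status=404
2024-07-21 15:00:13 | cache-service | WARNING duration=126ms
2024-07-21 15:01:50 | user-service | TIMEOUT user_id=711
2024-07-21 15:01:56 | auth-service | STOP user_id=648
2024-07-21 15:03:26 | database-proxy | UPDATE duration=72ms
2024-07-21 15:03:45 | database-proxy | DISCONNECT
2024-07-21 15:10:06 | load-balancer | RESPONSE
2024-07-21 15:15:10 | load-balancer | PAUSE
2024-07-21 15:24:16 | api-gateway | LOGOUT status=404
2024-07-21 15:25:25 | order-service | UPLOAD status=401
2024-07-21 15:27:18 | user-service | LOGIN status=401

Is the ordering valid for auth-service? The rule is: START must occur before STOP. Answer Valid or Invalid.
Valid

To validate ordering:

1. Required order: START → STOP
2. Rule: START must occur before STOP
3. Check actual order of events for auth-service
4. Result: Valid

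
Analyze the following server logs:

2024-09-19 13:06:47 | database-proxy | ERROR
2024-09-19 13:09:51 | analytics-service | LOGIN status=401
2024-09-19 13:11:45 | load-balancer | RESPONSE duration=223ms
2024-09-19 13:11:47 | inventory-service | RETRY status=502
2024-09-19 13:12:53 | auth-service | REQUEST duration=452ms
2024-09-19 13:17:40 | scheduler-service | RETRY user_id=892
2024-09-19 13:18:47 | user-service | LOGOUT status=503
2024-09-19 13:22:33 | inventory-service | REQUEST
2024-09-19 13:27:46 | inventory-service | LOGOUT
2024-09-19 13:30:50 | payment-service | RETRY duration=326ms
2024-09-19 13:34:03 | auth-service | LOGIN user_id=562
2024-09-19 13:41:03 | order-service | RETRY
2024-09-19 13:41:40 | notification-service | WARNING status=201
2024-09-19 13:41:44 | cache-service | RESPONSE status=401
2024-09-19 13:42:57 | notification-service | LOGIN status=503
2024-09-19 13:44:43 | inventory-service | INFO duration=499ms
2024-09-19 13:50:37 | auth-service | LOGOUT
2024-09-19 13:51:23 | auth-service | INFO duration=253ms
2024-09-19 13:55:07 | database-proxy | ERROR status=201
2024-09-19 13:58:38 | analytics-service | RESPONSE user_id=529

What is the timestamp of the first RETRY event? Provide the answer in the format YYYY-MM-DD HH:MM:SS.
2024-09-19 13:11:47

To find the first event:

1. Filter for all RETRY events
2. Sort by timestamp
3. Select the first one
4. Timestamp: 2024-09-19 13:11:47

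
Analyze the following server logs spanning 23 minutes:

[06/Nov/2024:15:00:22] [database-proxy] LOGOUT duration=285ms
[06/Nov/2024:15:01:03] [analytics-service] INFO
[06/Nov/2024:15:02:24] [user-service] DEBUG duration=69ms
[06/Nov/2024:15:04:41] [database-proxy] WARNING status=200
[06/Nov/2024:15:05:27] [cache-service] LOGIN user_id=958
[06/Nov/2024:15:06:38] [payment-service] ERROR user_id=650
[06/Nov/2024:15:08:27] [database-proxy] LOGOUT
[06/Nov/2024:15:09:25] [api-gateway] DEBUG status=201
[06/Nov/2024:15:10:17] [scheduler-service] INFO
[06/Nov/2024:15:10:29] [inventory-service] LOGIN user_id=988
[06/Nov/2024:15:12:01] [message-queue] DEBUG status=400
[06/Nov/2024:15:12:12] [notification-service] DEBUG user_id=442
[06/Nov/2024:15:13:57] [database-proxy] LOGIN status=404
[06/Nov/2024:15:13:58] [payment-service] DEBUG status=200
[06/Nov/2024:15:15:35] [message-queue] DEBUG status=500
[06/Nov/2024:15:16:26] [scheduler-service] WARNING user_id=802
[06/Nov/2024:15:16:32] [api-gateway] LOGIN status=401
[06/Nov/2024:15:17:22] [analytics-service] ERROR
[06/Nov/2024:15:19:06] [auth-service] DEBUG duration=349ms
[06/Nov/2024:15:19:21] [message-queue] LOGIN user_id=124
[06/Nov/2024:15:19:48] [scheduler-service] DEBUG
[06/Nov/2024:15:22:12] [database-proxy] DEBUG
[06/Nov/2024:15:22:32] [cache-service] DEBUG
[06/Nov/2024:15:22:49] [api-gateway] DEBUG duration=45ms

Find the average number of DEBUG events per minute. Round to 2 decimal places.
0.48

To calculate the rate:

1. Count total DEBUG events: 11
2. Total time period: 23 minutes
3. Rate = 11 / 23 = 0.48 events per minute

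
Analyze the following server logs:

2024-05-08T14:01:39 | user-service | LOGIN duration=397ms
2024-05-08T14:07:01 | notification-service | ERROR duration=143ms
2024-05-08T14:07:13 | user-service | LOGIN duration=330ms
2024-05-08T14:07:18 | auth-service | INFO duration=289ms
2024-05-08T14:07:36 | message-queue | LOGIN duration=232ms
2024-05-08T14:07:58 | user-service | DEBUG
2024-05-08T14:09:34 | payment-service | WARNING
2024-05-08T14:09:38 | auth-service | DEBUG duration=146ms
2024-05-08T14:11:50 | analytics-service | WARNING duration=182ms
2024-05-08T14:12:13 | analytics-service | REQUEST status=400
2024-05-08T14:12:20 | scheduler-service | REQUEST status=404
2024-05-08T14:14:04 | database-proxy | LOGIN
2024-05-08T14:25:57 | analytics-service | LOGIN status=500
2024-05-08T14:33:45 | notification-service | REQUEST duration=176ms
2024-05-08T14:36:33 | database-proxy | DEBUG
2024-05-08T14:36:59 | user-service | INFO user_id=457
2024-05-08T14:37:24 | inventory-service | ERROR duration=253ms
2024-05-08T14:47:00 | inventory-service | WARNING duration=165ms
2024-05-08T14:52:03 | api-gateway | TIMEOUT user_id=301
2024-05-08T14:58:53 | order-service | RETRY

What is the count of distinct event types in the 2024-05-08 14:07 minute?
4

To count unique event types:

1. Filter events in the minute starting at 2024-05-08 14:07
2. Extract event types from matching entries
3. Count unique types: 4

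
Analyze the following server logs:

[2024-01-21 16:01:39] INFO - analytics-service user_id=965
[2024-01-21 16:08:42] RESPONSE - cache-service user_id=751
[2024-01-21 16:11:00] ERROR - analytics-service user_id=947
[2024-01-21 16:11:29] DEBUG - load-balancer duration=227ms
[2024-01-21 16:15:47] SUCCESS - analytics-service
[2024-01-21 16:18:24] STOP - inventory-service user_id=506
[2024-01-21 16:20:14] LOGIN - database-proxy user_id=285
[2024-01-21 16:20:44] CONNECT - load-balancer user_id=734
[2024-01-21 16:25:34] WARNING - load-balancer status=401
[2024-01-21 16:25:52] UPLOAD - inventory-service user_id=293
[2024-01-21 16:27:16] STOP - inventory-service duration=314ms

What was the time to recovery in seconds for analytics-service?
287

To calculate recovery time:

1. Find ERROR event for analytics-service: 2024-01-21 16:11:00
2. Find next SUCCESS event for analytics-service: 2024-01-21 16:15:47
3. Recovery time: 2024-01-21 16:15:47 - 2024-01-21 16:11:00 = 287 seconds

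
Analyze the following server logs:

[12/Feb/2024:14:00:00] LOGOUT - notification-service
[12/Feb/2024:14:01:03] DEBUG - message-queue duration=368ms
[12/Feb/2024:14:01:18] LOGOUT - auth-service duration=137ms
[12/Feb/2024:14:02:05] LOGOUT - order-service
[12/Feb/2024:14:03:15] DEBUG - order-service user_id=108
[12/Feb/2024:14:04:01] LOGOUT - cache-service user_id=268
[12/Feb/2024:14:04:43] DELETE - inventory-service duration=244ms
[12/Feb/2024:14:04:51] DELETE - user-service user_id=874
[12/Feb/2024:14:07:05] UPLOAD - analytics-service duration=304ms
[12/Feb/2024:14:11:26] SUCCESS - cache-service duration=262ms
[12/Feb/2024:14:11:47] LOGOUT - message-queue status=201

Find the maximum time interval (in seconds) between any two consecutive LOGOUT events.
466

To find the longest gap:

1. Extract all LOGOUT events in chronological order
2. Calculate time differences between consecutive events
3. Find the maximum difference
4. Longest gap: 466 seconds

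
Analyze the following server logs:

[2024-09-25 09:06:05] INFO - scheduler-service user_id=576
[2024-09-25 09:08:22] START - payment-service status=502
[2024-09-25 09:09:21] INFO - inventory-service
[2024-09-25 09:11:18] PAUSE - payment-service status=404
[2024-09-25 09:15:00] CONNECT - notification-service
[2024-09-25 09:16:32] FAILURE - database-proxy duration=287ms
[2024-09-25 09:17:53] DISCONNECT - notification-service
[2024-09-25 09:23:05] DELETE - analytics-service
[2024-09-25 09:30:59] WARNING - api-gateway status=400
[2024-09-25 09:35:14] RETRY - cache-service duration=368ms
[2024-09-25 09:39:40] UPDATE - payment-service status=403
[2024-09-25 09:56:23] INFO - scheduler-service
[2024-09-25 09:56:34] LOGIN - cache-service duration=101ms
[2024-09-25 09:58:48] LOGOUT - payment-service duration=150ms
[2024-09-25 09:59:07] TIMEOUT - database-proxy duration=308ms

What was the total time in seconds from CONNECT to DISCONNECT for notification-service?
173

To calculate state duration:

1. Find CONNECT event for notification-service: 2024-09-25 09:15:00
2. Find DISCONNECT event for notification-service: 2024-09-25 09:17:53
3. Calculate duration: 2024-09-25 09:17:53 - 2024-09-25 09:15:00 = 173 seconds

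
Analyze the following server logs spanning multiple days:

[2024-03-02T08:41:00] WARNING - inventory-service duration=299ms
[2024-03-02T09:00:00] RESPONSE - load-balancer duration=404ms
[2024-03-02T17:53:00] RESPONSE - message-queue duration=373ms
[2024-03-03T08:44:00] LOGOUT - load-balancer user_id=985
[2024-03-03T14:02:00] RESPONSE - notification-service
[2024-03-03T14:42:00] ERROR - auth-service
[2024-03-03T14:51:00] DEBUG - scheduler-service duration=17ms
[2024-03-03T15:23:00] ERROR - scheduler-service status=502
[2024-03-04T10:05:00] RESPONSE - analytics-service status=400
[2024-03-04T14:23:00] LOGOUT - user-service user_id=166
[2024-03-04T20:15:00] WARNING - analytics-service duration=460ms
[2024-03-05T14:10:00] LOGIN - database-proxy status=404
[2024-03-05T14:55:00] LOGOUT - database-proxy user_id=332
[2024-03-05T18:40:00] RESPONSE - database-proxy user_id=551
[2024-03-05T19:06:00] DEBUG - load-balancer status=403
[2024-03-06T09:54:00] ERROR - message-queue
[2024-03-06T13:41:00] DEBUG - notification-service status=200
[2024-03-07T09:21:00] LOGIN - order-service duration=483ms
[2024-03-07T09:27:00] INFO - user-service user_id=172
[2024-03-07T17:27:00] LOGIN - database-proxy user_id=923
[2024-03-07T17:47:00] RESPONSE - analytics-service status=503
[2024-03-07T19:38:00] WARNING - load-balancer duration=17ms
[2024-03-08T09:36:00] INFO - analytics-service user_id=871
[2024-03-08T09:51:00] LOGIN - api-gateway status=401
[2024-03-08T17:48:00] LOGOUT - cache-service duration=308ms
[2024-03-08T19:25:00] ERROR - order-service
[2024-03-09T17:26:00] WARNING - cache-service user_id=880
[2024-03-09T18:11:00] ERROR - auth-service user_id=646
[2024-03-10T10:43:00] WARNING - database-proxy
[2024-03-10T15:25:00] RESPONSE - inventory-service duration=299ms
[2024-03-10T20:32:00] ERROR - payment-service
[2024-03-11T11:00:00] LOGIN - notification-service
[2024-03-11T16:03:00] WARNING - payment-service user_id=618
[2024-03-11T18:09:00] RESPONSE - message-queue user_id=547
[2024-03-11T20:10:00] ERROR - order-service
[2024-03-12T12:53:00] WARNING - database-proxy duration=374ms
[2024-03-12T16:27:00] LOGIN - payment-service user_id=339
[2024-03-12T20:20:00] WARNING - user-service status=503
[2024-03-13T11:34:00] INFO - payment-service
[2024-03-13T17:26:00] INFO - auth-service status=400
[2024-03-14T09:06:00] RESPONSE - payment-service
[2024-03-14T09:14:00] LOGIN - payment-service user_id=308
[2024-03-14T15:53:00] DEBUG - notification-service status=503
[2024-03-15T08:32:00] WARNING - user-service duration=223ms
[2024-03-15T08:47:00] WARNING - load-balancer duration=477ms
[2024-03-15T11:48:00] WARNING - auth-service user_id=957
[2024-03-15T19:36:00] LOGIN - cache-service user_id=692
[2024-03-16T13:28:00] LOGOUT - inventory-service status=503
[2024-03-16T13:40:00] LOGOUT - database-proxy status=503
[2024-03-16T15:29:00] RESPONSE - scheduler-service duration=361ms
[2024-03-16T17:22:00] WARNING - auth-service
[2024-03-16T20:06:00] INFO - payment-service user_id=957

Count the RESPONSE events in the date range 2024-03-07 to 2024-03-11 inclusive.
3

To filter by date range:

1. Date range: 2024-03-07 through 2024-03-11, both dates inclusive
2. Filter for RESPONSE events whose date falls in this range
3. Count matching events: 3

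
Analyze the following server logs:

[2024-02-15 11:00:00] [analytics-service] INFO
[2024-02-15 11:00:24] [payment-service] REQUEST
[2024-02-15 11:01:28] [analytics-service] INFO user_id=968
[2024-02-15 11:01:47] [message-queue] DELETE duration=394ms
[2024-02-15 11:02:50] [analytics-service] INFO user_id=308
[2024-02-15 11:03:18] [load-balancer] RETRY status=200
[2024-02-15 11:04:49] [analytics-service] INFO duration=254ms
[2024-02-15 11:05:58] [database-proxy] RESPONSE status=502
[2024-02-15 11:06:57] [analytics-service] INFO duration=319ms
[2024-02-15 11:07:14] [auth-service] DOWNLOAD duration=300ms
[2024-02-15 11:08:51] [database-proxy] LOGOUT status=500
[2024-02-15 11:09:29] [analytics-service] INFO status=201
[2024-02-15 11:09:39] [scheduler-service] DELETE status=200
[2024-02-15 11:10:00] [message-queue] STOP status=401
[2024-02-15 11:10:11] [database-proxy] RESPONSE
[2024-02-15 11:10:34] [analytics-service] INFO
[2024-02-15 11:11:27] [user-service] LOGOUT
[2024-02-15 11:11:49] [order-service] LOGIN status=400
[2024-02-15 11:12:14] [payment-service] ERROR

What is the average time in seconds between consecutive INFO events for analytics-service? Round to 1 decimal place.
105.7

To calculate average interval:

1. Find all INFO events for analytics-service in order
2. Calculate time gaps between consecutive events
3. Compute mean of gaps: 634 / 6 = 105.7 seconds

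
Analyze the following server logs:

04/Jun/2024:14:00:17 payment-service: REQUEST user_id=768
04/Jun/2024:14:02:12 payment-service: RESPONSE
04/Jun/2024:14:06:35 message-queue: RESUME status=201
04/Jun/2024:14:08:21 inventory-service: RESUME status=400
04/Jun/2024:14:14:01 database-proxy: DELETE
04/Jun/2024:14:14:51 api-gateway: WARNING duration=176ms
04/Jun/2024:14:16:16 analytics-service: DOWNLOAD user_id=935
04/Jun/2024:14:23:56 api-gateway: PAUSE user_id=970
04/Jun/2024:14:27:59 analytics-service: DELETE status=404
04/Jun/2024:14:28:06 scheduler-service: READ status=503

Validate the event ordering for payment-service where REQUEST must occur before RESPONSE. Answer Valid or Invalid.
Valid

To validate ordering:

1. Required order: REQUEST → RESPONSE
2. Rule: REQUEST must occur before RESPONSE
3. Check actual order of events for payment-service
4. Result: Valid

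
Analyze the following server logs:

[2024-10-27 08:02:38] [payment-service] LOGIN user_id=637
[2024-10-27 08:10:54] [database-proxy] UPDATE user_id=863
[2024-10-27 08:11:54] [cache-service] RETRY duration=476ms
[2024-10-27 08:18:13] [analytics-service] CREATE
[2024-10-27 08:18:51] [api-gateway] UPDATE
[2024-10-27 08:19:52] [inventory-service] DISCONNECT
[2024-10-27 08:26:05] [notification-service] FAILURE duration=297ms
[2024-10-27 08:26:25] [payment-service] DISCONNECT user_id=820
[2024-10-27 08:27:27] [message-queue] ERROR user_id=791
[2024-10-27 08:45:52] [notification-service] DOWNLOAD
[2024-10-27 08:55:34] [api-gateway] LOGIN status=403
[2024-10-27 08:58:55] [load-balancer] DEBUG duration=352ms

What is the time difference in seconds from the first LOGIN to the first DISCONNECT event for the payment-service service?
1427

To find the time between events:

1. Locate the first LOGIN event for payment-service: 2024-10-27 08:02:38
2. Locate the first DISCONNECT event for payment-service: 2024-10-27 08:26:25
3. Calculate the difference: 2024-10-27 08:26:25 - 2024-10-27 08:02:38 = 1427 seconds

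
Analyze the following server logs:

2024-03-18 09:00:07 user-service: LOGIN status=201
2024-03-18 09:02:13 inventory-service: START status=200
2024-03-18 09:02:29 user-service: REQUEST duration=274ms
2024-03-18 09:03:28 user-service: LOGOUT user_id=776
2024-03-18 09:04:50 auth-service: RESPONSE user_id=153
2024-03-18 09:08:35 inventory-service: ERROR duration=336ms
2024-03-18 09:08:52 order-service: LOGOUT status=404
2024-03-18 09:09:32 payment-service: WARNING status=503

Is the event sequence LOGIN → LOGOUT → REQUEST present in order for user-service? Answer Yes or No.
No

To verify sequence order:

1. Find all events in sequence LOGIN → LOGOUT → REQUEST for user-service
2. Extract their timestamps
3. Check if timestamps are in ascending order
4. Result: No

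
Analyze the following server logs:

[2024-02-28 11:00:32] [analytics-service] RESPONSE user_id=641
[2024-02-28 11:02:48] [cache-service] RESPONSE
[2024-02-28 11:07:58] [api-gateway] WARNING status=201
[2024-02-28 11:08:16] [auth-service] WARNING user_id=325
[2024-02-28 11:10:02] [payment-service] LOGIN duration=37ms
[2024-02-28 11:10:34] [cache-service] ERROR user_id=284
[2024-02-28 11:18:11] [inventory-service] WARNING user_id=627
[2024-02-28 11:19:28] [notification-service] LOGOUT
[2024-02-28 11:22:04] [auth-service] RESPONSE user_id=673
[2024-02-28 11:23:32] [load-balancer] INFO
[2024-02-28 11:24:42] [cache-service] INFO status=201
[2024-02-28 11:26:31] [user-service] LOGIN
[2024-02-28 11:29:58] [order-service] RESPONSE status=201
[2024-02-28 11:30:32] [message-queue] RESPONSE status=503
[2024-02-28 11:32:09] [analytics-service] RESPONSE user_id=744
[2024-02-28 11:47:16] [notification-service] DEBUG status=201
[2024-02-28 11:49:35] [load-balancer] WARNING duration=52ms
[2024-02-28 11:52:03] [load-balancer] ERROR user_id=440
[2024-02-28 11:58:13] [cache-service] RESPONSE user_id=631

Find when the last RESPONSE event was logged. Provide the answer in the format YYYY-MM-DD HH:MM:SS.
2024-02-28 11:58:13

To find the last event:

1. Filter for all RESPONSE events
2. Sort by timestamp
3. Select the last one
4. Timestamp: 2024-02-28 11:58:13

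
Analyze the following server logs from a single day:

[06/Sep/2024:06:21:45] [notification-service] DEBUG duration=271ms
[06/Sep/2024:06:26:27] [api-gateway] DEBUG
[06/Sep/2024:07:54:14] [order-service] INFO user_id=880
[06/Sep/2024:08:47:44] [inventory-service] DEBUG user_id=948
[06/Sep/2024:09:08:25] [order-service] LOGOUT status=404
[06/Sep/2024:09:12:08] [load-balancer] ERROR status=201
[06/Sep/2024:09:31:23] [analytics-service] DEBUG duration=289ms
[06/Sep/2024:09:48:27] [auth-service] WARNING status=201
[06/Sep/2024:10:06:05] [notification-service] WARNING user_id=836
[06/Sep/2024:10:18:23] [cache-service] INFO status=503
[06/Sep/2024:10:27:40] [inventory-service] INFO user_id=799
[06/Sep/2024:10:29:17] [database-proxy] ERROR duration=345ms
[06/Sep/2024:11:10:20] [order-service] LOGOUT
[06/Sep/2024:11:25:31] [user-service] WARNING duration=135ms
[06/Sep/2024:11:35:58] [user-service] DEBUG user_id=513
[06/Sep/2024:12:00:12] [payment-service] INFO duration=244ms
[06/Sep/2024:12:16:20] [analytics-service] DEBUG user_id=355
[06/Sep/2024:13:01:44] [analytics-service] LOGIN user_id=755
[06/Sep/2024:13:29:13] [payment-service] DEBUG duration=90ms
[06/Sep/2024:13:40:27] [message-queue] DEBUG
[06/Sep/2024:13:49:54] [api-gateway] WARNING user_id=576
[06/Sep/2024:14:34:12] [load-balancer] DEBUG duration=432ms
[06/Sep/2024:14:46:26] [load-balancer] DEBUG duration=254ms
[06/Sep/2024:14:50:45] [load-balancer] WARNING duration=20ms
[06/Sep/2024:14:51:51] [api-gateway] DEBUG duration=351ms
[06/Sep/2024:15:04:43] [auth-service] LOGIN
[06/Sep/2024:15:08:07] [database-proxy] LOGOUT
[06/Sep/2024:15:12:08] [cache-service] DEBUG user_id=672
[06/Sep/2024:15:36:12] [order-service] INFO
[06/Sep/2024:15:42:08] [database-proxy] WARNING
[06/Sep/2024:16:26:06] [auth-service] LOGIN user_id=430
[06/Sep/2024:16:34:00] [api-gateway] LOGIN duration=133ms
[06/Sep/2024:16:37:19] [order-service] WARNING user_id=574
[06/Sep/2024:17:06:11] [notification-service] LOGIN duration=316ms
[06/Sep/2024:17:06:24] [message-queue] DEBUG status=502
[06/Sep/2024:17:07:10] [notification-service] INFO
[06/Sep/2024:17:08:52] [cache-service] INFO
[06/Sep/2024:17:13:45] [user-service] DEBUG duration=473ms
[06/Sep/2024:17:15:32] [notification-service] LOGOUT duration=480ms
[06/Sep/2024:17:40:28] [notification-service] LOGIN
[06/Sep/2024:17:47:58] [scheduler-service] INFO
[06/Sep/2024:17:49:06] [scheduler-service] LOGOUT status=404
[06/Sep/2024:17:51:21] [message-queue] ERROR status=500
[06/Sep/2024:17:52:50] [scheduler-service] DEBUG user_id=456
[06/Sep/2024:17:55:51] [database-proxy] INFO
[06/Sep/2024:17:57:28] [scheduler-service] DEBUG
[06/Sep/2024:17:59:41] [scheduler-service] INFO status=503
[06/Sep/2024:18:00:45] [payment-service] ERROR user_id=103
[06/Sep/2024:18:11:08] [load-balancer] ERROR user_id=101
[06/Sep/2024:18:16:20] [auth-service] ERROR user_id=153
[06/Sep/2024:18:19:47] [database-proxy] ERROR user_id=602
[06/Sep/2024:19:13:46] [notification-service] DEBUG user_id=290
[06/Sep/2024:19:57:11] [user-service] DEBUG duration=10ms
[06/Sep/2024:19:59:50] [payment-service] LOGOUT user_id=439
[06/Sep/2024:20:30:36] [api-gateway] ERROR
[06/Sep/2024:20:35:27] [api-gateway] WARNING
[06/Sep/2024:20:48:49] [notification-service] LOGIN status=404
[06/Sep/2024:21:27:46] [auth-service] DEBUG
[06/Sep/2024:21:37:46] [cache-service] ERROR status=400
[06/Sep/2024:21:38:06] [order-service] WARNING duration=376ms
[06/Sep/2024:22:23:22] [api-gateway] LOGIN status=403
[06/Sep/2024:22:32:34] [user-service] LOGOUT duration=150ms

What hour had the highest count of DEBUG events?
17

To find the peak hour:

1. Group all DEBUG events by hour
2. Count events in each hour
3. Find hour with maximum count
4. Peak hour: 17 (with 4 events)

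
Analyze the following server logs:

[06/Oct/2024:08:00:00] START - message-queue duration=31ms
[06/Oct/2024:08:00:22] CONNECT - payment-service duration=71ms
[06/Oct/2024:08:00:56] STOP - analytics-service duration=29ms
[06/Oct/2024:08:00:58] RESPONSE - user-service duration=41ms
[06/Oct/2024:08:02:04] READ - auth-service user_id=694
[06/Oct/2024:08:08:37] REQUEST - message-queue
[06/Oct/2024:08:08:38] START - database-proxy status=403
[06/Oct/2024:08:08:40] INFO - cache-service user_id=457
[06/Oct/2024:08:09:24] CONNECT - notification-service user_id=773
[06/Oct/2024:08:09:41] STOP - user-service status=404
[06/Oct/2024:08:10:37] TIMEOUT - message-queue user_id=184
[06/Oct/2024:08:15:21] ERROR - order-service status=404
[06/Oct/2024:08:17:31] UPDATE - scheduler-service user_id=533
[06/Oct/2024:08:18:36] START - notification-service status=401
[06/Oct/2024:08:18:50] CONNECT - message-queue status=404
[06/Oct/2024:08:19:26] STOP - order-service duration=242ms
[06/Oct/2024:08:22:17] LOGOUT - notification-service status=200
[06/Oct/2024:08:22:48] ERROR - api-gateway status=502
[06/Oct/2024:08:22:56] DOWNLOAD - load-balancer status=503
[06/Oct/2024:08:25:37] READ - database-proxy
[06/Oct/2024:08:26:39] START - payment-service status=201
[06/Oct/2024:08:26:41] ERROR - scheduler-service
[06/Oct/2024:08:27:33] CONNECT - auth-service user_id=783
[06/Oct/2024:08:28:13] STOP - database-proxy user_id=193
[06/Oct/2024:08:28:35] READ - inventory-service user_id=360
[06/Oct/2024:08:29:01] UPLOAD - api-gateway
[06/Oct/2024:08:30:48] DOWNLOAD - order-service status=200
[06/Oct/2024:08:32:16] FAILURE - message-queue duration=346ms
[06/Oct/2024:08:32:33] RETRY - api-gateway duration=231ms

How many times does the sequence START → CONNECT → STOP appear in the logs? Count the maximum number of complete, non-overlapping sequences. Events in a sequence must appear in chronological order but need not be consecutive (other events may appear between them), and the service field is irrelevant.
4

To count sequences:

1. Look for pattern: START → CONNECT → STOP
2. Greedily scan the log in chronological order, matching each sequence element in turn (ignoring service)
3. Each time the full pattern completes, increment the count and restart matching from the next event
4. Complete non-overlapping sequences found: 4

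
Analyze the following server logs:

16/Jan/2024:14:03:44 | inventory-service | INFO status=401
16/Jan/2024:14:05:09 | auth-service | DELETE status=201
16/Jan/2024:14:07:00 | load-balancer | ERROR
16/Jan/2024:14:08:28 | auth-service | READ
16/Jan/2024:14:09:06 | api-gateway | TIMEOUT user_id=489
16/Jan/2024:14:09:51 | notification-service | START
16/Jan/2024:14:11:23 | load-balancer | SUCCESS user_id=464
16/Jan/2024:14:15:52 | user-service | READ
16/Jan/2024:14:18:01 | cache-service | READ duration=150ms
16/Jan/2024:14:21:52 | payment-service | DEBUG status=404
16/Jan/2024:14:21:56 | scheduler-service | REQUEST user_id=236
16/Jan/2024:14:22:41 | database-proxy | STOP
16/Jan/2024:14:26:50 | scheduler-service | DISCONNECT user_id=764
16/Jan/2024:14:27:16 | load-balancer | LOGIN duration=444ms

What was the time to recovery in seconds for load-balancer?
263

To calculate recovery time:

1. Find ERROR event for load-balancer: 16/Jan/2024:14:07:00
2. Find next SUCCESS event for load-balancer: 16/Jan/2024:14:11:23
3. Recovery time: 16/Jan/2024:14:11:23 - 16/Jan/2024:14:07:00 = 263 seconds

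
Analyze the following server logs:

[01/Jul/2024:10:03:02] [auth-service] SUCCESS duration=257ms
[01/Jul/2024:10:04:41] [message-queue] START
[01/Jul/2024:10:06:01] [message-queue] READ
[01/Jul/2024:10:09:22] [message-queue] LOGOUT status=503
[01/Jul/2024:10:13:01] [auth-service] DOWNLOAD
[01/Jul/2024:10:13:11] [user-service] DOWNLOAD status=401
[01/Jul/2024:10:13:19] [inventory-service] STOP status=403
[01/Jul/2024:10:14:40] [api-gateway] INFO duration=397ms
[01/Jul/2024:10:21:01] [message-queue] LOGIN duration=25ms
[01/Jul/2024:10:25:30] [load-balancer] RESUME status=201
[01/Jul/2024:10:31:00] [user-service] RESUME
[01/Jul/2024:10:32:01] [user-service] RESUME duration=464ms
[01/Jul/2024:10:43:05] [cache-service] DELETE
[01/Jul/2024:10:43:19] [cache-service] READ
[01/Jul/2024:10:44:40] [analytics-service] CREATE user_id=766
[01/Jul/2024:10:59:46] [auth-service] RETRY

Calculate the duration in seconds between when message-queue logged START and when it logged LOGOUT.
281

To find the time between events:

1. Locate the first START event for message-queue: 01/Jul/2024:10:04:41
2. Locate the first LOGOUT event for message-queue: 01/Jul/2024:10:09:22
3. Calculate the difference: 01/Jul/2024:10:09:22 - 01/Jul/2024:10:04:41 = 281 seconds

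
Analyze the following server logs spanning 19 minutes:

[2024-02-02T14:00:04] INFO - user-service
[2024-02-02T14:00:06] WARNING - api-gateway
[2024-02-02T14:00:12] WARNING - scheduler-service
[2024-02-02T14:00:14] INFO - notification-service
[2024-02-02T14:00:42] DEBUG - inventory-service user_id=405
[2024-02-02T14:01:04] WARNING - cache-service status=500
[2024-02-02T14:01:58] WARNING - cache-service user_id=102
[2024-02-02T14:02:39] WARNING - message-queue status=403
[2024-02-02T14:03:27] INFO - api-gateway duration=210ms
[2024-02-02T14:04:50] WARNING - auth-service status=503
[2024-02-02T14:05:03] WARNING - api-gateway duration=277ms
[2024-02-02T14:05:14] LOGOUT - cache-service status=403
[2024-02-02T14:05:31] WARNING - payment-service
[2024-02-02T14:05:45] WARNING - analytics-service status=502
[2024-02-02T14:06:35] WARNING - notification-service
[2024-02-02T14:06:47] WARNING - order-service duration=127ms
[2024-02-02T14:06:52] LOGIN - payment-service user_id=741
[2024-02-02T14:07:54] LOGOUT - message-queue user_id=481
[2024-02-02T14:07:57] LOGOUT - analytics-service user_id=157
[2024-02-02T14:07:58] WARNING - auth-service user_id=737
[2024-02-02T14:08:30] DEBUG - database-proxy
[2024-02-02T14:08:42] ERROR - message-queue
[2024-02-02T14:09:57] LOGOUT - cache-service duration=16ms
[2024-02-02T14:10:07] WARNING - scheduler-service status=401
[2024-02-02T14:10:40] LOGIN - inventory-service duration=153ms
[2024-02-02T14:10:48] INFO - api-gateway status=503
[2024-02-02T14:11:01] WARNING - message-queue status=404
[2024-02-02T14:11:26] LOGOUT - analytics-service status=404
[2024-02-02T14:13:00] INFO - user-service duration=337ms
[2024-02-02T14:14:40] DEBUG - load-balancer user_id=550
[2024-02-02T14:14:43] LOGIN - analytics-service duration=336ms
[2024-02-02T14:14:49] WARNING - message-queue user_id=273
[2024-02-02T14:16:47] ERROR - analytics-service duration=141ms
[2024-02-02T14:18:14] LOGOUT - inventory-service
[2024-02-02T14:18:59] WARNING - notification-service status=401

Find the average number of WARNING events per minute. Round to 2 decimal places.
0.84

To calculate the rate:

1. Count total WARNING events: 16
2. Total time period: 19 minutes
3. Rate = 16 / 19 = 0.84 events per minute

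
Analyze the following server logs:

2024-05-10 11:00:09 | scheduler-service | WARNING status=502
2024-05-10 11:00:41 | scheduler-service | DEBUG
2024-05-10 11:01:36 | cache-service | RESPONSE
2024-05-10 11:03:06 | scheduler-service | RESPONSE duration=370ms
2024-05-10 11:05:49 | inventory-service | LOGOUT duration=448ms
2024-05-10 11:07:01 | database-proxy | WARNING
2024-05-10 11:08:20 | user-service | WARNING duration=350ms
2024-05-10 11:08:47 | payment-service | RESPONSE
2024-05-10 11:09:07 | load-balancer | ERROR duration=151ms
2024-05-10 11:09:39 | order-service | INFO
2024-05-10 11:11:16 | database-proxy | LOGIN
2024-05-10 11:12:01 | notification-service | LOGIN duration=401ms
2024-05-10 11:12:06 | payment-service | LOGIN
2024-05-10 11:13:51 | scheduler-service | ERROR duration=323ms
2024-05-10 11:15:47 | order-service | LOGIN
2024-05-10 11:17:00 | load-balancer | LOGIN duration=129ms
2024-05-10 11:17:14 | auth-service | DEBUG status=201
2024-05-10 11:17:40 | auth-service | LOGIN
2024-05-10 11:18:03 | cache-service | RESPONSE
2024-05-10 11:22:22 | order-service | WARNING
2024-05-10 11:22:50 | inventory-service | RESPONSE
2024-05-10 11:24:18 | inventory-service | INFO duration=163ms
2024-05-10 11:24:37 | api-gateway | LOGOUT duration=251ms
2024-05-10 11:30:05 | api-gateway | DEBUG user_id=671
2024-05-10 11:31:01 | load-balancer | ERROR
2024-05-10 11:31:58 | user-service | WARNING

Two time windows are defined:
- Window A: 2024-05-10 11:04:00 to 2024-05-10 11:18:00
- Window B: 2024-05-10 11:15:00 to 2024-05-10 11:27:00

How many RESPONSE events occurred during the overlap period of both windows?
0

To find overlap events:

1. Window A: 2024-05-10 11:04:00 to 2024-05-10 11:18:00
2. Window B: 2024-05-10 11:15:00 to 2024-05-10 11:27:00
3. Overlap period: 2024-05-10 11:15:00 to 2024-05-10 11:18:00
4. Count RESPONSE events in overlap: 0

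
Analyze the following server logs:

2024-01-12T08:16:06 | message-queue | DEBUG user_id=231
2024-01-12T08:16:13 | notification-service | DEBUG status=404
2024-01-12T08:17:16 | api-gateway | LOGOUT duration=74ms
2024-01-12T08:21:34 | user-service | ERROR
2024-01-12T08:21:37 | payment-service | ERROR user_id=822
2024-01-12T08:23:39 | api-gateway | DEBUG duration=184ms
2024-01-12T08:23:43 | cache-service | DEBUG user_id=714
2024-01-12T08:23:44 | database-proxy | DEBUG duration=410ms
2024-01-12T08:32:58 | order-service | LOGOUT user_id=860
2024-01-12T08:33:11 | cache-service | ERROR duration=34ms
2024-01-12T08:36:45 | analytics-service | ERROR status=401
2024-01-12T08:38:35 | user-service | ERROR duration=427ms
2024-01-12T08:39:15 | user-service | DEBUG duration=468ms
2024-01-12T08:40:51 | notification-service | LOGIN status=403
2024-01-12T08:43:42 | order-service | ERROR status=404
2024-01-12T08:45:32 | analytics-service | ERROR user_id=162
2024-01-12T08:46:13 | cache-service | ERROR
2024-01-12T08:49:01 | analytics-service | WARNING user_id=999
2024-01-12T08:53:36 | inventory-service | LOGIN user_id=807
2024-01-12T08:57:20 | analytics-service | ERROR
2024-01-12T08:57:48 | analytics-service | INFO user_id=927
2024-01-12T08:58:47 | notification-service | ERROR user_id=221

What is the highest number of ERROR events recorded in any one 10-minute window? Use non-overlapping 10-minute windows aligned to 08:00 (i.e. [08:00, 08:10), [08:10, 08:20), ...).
3

To find the burst window:

1. Divide the log period into non-overlapping 10-minute windows starting at 08:00
2. Count ERROR events in each window
3. Find the window with maximum count
4. Maximum events in a window: 3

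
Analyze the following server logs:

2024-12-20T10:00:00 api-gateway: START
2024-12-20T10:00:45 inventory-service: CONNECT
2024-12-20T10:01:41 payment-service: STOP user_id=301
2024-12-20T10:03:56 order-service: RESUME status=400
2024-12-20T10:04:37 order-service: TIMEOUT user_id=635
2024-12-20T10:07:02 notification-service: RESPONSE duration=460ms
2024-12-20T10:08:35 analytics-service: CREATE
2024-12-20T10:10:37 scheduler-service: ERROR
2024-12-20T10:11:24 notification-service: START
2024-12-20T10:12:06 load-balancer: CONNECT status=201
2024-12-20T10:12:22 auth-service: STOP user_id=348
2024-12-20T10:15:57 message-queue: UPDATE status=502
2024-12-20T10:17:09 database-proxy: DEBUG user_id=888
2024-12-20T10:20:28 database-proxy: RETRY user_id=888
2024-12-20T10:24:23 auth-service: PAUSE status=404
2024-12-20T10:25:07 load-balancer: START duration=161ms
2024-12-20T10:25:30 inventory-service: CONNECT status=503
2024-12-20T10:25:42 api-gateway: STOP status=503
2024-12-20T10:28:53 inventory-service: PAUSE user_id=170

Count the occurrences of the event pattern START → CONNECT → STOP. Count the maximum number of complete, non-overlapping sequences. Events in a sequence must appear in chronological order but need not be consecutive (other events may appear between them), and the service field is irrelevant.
3

To count sequences:

1. Look for pattern: START → CONNECT → STOP
2. Greedily scan the log in chronological order, matching each sequence element in turn (ignoring service)
3. Each time the full pattern completes, increment the count and restart matching from the next event
4. Complete non-overlapping sequences found: 3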